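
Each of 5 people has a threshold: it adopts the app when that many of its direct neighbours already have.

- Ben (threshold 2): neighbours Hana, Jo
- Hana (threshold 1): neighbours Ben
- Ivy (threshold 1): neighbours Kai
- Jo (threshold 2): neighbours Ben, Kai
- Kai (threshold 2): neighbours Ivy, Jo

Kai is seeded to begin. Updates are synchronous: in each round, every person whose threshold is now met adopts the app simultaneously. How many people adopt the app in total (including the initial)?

2

Round 1 — Kai adopts the app (initial).
Round 2 — checking thresholds:
  Ivy: 1 of 1 neighbours ≥ 1, adopts the app.
  Jo: 1 of 2 neighbours < 2, not yet.
Round 3 — no new adoptions; cascade stops.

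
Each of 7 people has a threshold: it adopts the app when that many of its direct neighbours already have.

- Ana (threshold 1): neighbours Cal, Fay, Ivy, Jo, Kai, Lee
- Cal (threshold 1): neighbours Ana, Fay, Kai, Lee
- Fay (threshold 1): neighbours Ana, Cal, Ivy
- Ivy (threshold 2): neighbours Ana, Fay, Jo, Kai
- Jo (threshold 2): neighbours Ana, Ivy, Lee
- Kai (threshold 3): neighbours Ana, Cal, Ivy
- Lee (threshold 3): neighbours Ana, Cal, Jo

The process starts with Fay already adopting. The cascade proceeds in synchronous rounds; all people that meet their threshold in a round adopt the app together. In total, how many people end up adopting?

Round 1 — Fay adopts the app (initial).
Round 2 — checking thresholds:
  Ana: 1 of 6 neighbours ≥ 1, adopts the app.
  Cal: 1 of 4 neighbours ≥ 1, adopts the app.
  Ivy: 1 of 4 neighbours < 2, below threshold.
Round 3 — checking thresholds:
  Ivy: 2 of 4 neighbours ≥ 2, adopts the app.
  Jo: 1 of 3 neighbours < 2, below threshold.
  Kai: 2 of 3 neighbours < 3, below threshold.
  Lee: 2 of 3 neighbours < 3, below threshold.
Round 4 — checking thresholds:
  Jo: 2 of 3 neighbours ≥ 2, adopts the app.
  Kai: 3 of 3 neighbours ≥ 3, adopts the app.
  Lee: 2 of 3 neighbours < 3, below threshold.
Round 5 — checking thresholds:
  Lee: 3 of 3 neighbours ≥ 3, adopts the app.
Round 6 — no new adoptions; cascade stops.

7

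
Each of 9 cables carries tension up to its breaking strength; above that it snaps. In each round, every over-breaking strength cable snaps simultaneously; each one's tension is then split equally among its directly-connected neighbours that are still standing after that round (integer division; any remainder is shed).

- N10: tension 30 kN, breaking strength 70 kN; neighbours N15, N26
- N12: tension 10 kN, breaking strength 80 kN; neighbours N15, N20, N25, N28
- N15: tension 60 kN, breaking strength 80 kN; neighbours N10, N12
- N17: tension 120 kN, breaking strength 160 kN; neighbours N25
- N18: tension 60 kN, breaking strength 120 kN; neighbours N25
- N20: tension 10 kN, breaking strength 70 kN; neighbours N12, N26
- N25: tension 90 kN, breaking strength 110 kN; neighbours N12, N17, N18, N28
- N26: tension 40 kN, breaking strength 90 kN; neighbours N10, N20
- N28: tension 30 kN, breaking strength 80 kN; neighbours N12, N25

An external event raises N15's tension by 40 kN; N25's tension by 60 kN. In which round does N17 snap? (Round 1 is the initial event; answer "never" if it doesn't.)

Round 1 — N15 at 100 > 80; N25 at 150 > 110. N15, N25 snap.
  N15 sheds 100 kN to N10, N12: 50 each.
    N10: 30+50 = 80 > 70
    N12: 10+50 = 60 ≤ 80
  N25 sheds 150 kN to N12, N17, N18, N28: 37 each (2 lost).
    N12: 60+37 = 97 > 80
    N17: 120+37 = 157 ≤ 160
    N18: 60+37 = 97 ≤ 120
    N28: 30+37 = 67 ≤ 80
Round 2 — N10, N12 snap.
  N10 sheds 80 kN to N26: 80 each.
    N26: 40+80 = 120 > 90
  N12 sheds 97 kN to N20, N28: 48 each (1 lost).
    N20: 10+48 = 58 ≤ 70
    N28: 67+48 = 115 > 80
Round 3 — N26, N28 snap.
  N26 sheds 120 kN to N20: 120 each.
    N20: 58+120 = 178 > 70
  N28 sheds 115 kN: no online neighbours, lost.
Round 4 — N20 snaps.
  N20 sheds 178 kN: no online neighbours, lost.
No further breaks.

never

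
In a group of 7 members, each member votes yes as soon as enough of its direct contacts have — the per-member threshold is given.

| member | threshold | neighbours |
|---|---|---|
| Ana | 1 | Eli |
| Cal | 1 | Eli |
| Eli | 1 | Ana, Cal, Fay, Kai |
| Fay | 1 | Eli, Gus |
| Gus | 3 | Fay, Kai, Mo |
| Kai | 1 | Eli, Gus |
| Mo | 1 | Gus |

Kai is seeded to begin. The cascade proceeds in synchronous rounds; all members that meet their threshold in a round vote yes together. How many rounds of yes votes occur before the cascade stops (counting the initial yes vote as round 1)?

Round 1 — Kai votes yes (initial).
Round 2 — checking thresholds:
  Eli: 1 of 4 neighbours ≥ 1, votes yes.
  Gus: 1 of 3 neighbours < 3, holds.
Round 3 — checking thresholds:
  Ana: 1 of 1 neighbours ≥ 1, votes yes.
  Cal: 1 of 1 neighbours ≥ 1, votes yes.
  Fay: 1 of 2 neighbours ≥ 1, votes yes.
  Gus: 1 of 3 neighbours < 3, holds.
Round 4 — no new yes votes; cascade stops.

3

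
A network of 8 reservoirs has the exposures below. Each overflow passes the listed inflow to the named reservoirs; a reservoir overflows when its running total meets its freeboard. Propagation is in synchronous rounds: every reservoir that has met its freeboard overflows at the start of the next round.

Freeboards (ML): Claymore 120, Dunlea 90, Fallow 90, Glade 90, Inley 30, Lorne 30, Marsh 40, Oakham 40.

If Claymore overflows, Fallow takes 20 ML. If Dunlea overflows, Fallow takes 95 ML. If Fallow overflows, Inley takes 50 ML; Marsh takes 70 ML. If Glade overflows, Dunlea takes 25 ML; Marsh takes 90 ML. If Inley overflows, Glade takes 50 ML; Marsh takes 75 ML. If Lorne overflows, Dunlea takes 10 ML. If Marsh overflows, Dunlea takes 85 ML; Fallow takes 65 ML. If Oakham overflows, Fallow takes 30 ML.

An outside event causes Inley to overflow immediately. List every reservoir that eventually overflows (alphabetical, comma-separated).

Round 1 — Inley overflows (initial).
  Glade: +50 → 50 < 90
  Marsh: +75 → 75 ≥ 40
Round 2 — Marsh overflows.
  Dunlea: +85 → 85 < 90
  Fallow: +65 → 65 < 90
No further overflows.

Inley, Marsh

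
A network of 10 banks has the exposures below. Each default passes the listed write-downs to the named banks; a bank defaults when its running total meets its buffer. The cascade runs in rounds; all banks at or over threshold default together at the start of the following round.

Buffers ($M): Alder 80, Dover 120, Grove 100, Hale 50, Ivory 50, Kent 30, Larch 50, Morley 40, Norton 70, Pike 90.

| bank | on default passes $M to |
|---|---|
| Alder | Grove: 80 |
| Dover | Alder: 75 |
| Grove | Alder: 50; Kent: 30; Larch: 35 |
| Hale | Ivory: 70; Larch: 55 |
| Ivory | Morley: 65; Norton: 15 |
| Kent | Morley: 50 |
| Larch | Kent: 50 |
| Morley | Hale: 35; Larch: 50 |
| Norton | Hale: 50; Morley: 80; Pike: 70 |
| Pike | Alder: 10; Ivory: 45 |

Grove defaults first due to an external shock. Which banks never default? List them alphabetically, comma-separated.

Alder, Dover, Hale, Ivory, Norton, Pike

Round 1 — Grove defaults (initial).
  Alder: +50 → 50 < 80
  Kent: +30 → 30 ≥ 30
  Larch: +35 → 35 < 50
Round 2 — Kent defaults.
  Morley: +50 → 50 ≥ 40
Round 3 — Morley defaults.
  Hale: +35 → 35 < 50
  Larch: +50 → 85 ≥ 50
Round 4 — Larch defaults.
No further defaults.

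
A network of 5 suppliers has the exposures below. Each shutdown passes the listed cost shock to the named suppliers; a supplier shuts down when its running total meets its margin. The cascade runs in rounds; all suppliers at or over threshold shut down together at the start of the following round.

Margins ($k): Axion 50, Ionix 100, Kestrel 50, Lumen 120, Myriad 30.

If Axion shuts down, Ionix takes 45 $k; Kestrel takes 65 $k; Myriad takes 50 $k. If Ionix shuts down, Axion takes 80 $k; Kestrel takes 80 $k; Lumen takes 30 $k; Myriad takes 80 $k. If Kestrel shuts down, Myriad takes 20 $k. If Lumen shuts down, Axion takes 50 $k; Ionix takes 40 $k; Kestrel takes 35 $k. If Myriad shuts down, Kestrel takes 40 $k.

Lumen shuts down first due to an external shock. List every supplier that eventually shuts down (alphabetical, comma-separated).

Axion, Kestrel, Lumen, Myriad

Round 1 — Lumen shuts down (initial).
  Axion: +50 → 50 ≥ 50
  Ionix: +40 → 40 < 100
  Kestrel: +35 → 35 < 50
Round 2 — Axion shuts down.
  Ionix: +45 → 85 < 100
  Kestrel: +65 → 100 ≥ 50
  Myriad: +50 → 50 ≥ 30
Round 3 — Kestrel, Myriad shut down.
No further shutdowns.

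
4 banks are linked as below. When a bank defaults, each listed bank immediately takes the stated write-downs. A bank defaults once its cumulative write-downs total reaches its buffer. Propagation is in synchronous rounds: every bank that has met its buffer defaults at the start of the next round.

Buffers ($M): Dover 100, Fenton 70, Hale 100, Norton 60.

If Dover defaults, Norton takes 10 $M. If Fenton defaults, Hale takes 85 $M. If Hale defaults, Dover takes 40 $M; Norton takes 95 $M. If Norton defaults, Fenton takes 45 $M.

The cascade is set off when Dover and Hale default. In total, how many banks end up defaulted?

3

Round 1 — Dover, Hale default (initial).
  Norton: +10+95 → 105 ≥ 60
Round 2 — Norton defaults.
  Fenton: +45 → 45 < 70
No further defaults.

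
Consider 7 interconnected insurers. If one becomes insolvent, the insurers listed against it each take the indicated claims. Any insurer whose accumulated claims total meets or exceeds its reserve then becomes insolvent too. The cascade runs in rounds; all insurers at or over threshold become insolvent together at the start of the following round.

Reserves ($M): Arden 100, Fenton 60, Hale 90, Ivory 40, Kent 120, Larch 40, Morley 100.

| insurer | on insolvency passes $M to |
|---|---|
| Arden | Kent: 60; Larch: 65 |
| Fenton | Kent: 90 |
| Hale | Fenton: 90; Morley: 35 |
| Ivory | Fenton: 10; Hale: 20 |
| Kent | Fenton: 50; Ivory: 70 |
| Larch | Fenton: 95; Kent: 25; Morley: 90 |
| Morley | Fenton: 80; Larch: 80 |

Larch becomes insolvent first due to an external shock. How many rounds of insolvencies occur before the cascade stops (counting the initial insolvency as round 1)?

2

Round 1 — Larch becomes insolvent (initial).
  Fenton: +95 → 95 ≥ 60
  Kent: +25 → 25 < 120
  Morley: +90 → 90 < 100
Round 2 — Fenton becomes insolvent.
  Kent: +90 → 115 < 120
No further insolvencies.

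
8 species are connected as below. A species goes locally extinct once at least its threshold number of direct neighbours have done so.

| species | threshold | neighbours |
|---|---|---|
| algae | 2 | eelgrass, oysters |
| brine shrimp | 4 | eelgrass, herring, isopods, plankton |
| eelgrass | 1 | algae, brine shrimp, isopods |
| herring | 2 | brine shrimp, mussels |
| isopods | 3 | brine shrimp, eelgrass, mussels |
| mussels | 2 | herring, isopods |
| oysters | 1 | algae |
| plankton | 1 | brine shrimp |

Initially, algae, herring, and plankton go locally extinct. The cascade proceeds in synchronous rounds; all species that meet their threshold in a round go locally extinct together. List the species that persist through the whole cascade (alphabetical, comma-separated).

Round 1 — algae, herring, plankton go locally extinct (initial).
Round 2 — checking thresholds:
  brine shrimp: 2 of 4 neighbours < 4, below threshold.
  eelgrass: 1 of 3 neighbours ≥ 1, goes locally extinct.
  mussels: 1 of 2 neighbours < 2, below threshold.
  oysters: 1 of 1 neighbours ≥ 1, goes locally extinct.
Round 3 — no new extinctions; cascade stops.

brine shrimp, isopods, mussels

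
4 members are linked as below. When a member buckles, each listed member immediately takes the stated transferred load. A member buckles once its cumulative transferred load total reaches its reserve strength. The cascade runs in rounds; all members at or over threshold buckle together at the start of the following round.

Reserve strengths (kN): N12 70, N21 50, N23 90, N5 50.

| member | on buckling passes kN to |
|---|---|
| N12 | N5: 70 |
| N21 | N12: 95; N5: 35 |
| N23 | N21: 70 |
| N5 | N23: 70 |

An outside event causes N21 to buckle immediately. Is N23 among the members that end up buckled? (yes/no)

no

Round 1 — N21 buckles (initial).
  N12: +95 → 95 ≥ 70
  N5: +35 → 35 < 50
Round 2 — N12 buckles.
  N5: +70 → 105 ≥ 50
Round 3 — N5 buckles.
  N23: +70 → 70 < 90
No further bucklings.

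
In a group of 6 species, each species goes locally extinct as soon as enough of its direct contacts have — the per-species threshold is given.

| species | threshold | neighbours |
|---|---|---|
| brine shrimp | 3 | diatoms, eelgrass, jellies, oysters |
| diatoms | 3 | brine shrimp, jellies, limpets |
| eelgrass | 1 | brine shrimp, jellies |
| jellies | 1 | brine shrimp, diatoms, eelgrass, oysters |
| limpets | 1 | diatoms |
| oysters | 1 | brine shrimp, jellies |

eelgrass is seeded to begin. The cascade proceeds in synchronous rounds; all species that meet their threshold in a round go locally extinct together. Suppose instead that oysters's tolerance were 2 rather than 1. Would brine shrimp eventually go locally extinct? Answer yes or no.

no

With oysters's tolerance at 2:
Round 1 — eelgrass goes locally extinct (initial).
Round 2 — checking thresholds:
  brine shrimp: 1 of 4 neighbours < 3, not yet.
  jellies: 1 of 4 neighbours ≥ 1, goes locally extinct.
Round 3 — no new extinctions; cascade stops.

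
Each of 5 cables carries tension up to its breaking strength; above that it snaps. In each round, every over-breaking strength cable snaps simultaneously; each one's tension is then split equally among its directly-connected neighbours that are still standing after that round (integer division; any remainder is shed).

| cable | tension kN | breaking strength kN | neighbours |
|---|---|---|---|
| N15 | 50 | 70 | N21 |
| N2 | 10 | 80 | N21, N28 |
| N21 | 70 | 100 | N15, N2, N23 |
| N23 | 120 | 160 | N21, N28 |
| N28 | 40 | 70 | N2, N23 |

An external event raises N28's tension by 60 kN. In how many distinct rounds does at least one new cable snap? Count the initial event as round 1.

4

Round 1 — N28 at 100 > 70. N28 snaps.
  N28 sheds 100 kN to N2, N23: 50 each.
    N2: 10+50 = 60 ≤ 80
    N23: 120+50 = 170 > 160
Round 2 — N23 snaps.
  N23 sheds 170 kN to N21: 170 each.
    N21: 70+170 = 240 > 100
Round 3 — N21 snaps.
  N21 sheds 240 kN to N15, N2: 120 each.
    N15: 50+120 = 170 > 70
    N2: 60+120 = 180 > 80
Round 4 — N15, N2 snap.
  N15 sheds 170 kN: no online neighbours, lost.
  N2 sheds 180 kN: no online neighbours, lost.
No further breaks.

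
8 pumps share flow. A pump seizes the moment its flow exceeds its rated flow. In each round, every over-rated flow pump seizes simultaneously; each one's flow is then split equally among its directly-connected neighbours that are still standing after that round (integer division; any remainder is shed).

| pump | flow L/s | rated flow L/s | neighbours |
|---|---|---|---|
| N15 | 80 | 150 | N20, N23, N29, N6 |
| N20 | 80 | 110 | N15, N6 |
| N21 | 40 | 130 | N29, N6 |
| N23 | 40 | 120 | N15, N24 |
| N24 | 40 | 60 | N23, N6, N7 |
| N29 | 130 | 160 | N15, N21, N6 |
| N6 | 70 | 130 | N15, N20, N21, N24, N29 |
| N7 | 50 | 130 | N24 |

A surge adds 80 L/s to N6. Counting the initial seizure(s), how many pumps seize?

Round 1 — N6 at 150 > 130. N6 seizes.
  N6 sheds 150 L/s to N15, N20, N21, N24, N29: 30 each.
    N15: 80+30 = 110 ≤ 150
    N20: 80+30 = 110 ≤ 110
    N21: 40+30 = 70 ≤ 130
    N24: 40+30 = 70 > 60
    N29: 130+30 = 160 ≤ 160
Round 2 — N24 seizes.
  N24 sheds 70 L/s to N23, N7: 35 each.
    N23: 40+35 = 75 ≤ 120
    N7: 50+35 = 85 ≤ 130
No further seizures.

2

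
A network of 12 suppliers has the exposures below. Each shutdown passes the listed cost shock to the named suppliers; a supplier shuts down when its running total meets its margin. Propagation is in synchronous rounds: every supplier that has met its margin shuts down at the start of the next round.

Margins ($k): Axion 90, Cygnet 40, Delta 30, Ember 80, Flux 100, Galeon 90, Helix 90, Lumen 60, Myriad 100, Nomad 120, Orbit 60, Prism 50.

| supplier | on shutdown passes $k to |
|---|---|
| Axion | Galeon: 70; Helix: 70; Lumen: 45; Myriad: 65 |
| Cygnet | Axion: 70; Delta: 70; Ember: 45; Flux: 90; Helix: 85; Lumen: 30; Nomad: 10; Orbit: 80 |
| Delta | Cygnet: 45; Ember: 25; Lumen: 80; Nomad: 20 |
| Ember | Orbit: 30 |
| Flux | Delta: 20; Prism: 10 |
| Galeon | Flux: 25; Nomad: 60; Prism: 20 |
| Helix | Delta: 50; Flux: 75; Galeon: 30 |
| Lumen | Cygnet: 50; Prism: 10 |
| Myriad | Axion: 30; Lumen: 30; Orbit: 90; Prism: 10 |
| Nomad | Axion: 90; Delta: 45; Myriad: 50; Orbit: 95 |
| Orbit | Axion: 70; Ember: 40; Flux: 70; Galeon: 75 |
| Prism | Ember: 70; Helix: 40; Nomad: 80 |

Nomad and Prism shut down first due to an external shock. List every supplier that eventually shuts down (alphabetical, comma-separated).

Round 1 — Nomad, Prism shut down (initial).
  Axion: +90 → 90 ≥ 90
  Delta: +45 → 45 ≥ 30
  Ember: +70 → 70 < 80
  Helix: +40 → 40 < 90
  Myriad: +50 → 50 < 100
  Orbit: +95 → 95 ≥ 60
Round 2 — Axion, Delta, Orbit shut down.
  Cygnet: +45 → 45 ≥ 40
  Ember: +25+40 → 135 ≥ 80
  Flux: +70 → 70 < 100
  Galeon: +70+75 → 145 ≥ 90
  Helix: +70 → 110 ≥ 90
  Lumen: +45+80 → 125 ≥ 60
  Myriad: +65 → 115 ≥ 100
Round 3 — Cygnet, Ember, Galeon, Helix, Lumen, Myriad shut down.
  Flux: +90+25+75 → 260 ≥ 100
Round 4 — Flux shuts down.
No further shutdowns.

Axion, Cygnet, Delta, Ember, Flux, Galeon, Helix, Lumen, Myriad, Nomad, Orbit, Prism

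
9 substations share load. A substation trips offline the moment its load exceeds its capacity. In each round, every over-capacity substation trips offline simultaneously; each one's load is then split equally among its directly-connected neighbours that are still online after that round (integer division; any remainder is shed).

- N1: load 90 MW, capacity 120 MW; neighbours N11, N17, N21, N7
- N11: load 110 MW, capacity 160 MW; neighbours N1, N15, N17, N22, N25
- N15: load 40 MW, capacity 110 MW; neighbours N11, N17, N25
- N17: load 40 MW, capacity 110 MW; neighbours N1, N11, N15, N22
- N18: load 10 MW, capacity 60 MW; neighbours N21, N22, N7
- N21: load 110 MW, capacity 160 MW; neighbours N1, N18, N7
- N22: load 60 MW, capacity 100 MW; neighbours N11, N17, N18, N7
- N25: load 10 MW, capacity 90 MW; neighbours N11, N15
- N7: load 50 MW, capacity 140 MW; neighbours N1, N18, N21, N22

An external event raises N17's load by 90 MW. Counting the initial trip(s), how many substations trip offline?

Round 1 — N17 at 130 > 110. N17 trips offline.
  N17 sheds 130 MW to N1, N11, N15, N22: 32 each (2 lost).
    N1: 90+32 = 122 > 120
    N11: 110+32 = 142 ≤ 160
    N15: 40+32 = 72 ≤ 110
    N22: 60+32 = 92 ≤ 100
Round 2 — N1 trips offline.
  N1 sheds 122 MW to N11, N21, N7: 40 each (2 lost).
    N11: 142+40 = 182 > 160
    N21: 110+40 = 150 ≤ 160
    N7: 50+40 = 90 ≤ 140
Round 3 — N11 trips offline.
  N11 sheds 182 MW to N15, N22, N25: 60 each (2 lost).
    N15: 72+60 = 132 > 110
    N22: 92+60 = 152 > 100
    N25: 10+60 = 70 ≤ 90
Round 4 — N15, N22 trip offline.
  N15 sheds 132 MW to N25: 132 each.
    N25: 70+132 = 202 > 90
  N22 sheds 152 MW to N18, N7: 76 each.
    N18: 10+76 = 86 > 60
    N7: 90+76 = 166 > 140
Round 5 — N18, N25, N7 trip offline.
  N18 sheds 86 MW to N21: 86 each.
    N21: 150+86 = 236 > 160
  N25 sheds 202 MW: no online neighbours, lost.
  N7 sheds 166 MW to N21: 166 each.
    N21: 236+166 = 402 > 160
Round 6 — N21 trips offline.
  N21 sheds 402 MW: no online neighbours, lost.
No further trips.

9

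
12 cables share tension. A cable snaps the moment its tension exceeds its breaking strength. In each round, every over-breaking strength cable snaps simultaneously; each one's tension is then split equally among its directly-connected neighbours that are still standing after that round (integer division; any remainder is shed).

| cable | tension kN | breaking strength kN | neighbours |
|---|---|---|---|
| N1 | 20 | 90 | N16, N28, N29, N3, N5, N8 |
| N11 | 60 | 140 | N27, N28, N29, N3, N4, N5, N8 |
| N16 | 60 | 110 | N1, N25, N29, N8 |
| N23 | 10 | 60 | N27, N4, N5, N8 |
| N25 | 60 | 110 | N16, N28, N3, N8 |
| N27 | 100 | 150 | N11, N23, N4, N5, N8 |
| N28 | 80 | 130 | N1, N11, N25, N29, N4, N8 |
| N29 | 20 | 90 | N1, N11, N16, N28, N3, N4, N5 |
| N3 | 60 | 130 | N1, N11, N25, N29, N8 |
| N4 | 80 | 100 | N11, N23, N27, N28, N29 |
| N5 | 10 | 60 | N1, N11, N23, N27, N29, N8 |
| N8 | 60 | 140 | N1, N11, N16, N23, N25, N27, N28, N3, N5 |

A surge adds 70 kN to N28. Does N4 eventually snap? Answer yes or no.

yes

Round 1 — N28 at 150 > 130. N28 snaps.
  N28 sheds 150 kN to N1, N11, N25, N29, N4, N8: 25 each.
    N1: 20+25 = 45 ≤ 90
    N11: 60+25 = 85 ≤ 140
    N25: 60+25 = 85 ≤ 110
    N29: 20+25 = 45 ≤ 90
    N4: 80+25 = 105 > 100
    N8: 60+25 = 85 ≤ 140
Round 2 — N4 snaps.
  N4 sheds 105 kN to N11, N23, N27, N29: 26 each (1 lost).
    N11: 85+26 = 111 ≤ 140
    N23: 10+26 = 36 ≤ 60
    N27: 100+26 = 126 ≤ 150
    N29: 45+26 = 71 ≤ 90
No further breaks.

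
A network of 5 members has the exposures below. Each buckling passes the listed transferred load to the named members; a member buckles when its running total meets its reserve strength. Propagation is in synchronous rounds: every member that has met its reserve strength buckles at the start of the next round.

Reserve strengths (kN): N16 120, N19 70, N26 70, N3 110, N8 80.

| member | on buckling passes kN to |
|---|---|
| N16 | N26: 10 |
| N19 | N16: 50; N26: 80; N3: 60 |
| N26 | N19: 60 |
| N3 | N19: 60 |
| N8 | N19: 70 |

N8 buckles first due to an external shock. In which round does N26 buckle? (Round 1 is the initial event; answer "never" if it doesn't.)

Round 1 — N8 buckles (initial).
  N19: +70 → 70 ≥ 70
Round 2 — N19 buckles.
  N16: +50 → 50 < 120
  N26: +80 → 80 ≥ 70
  N3: +60 → 60 < 110
Round 3 — N26 buckles.
No further bucklings.

3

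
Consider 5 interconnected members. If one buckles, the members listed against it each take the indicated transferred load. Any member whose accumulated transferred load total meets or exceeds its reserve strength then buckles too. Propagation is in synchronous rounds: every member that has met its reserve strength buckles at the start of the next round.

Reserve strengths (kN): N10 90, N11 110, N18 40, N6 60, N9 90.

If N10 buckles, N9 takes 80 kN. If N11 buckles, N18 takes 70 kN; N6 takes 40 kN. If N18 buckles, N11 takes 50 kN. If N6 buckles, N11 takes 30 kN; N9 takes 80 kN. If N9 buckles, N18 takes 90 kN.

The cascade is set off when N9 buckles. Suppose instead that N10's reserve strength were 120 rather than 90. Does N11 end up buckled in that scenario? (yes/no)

With N10's reserve strength at 120:
Round 1 — N9 buckles (initial).
  N18: +90 → 90 ≥ 40
Round 2 — N18 buckles.
  N11: +50 → 50 < 110
No further bucklings.

no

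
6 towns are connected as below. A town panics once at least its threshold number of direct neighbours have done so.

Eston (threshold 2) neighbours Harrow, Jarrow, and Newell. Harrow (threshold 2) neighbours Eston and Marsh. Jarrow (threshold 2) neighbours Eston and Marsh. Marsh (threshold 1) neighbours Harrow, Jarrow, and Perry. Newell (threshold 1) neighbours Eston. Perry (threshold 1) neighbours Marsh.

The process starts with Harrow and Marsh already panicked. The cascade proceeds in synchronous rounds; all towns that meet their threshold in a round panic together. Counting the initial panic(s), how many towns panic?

Round 1 — Harrow, Marsh panic (initial).
Round 2 — checking thresholds:
  Eston: 1 of 3 neighbours < 2, holds.
  Jarrow: 1 of 2 neighbours < 2, holds.
  Perry: 1 of 1 neighbours ≥ 1, panics.
Round 3 — no new panics; cascade stops.

3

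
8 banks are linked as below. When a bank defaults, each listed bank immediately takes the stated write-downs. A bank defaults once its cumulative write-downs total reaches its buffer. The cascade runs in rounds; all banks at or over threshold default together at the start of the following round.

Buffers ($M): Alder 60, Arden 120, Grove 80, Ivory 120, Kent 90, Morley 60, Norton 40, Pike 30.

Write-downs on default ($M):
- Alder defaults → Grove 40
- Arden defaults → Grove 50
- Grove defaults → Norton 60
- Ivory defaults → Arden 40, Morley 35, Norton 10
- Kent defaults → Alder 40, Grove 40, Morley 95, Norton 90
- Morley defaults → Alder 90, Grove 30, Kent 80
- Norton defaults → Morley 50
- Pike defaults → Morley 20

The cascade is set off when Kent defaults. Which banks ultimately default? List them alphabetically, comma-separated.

Round 1 — Kent defaults (initial).
  Alder: +40 → 40 < 60
  Grove: +40 → 40 < 80
  Morley: +95 → 95 ≥ 60
  Norton: +90 → 90 ≥ 40
Round 2 — Morley, Norton default.
  Alder: +90 → 130 ≥ 60
  Grove: +30 → 70 < 80
Round 3 — Alder defaults.
  Grove: +40 → 110 ≥ 80
Round 4 — Grove defaults.
No further defaults.

Alder, Grove, Kent, Morley, Norton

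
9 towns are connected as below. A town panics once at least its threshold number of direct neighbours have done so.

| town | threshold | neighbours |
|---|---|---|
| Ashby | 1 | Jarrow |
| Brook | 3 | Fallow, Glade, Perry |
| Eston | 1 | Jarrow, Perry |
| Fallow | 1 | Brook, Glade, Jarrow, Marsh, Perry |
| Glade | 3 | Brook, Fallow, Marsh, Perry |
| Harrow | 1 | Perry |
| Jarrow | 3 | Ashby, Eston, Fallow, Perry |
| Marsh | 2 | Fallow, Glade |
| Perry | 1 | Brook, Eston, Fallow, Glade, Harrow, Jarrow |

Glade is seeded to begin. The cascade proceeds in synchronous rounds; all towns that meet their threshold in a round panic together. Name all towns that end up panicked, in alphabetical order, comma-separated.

Round 1 — Glade panics (initial).
Round 2 — checking thresholds:
  Brook: 1 of 3 neighbours < 3, not yet.
  Fallow: 1 of 5 neighbours ≥ 1, panics.
  Marsh: 1 of 2 neighbours < 2, not yet.
  Perry: 1 of 6 neighbours ≥ 1, panics.
Round 3 — checking thresholds:
  Brook: 3 of 3 neighbours ≥ 3, panics.
  Eston: 1 of 2 neighbours ≥ 1, panics.
  Harrow: 1 of 1 neighbours ≥ 1, panics.
  Jarrow: 2 of 4 neighbours < 3, not yet.
  Marsh: 2 of 2 neighbours ≥ 2, panics.
Round 4 — checking thresholds:
  Jarrow: 3 of 4 neighbours ≥ 3, panics.
Round 5 — checking thresholds:
  Ashby: 1 of 1 neighbours ≥ 1, panics.
Round 6 — no new panics; cascade stops.

Ashby, Brook, Eston, Fallow, Glade, Harrow, Jarrow, Marsh, Perry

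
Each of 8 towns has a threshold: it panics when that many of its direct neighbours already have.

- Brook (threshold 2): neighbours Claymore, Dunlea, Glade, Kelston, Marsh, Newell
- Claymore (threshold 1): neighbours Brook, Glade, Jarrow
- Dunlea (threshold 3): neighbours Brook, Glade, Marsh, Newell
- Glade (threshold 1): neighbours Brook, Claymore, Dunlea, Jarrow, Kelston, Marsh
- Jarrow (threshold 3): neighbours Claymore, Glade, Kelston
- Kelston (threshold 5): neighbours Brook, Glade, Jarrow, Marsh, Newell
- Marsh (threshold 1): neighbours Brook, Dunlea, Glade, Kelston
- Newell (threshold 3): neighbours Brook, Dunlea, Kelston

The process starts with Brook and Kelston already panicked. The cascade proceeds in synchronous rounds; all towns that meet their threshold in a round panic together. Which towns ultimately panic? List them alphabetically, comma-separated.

Brook, Claymore, Dunlea, Glade, Jarrow, Kelston, Marsh, Newell

Round 1 — Brook, Kelston panic (initial).
Round 2 — checking thresholds:
  Claymore: 1 of 3 neighbours ≥ 1, panics.
  Dunlea: 1 of 4 neighbours < 3, not yet.
  Glade: 2 of 6 neighbours ≥ 1, panics.
  Jarrow: 1 of 3 neighbours < 3, not yet.
  Marsh: 2 of 4 neighbours ≥ 1, panics.
  Newell: 2 of 3 neighbours < 3, not yet.
Round 3 — checking thresholds:
  Dunlea: 3 of 4 neighbours ≥ 3, panics.
  Jarrow: 3 of 3 neighbours ≥ 3, panics.
  Newell: 2 of 3 neighbours < 3, not yet.
Round 4 — checking thresholds:
  Newell: 3 of 3 neighbours ≥ 3, panics.
Round 5 — no new panics; cascade stops.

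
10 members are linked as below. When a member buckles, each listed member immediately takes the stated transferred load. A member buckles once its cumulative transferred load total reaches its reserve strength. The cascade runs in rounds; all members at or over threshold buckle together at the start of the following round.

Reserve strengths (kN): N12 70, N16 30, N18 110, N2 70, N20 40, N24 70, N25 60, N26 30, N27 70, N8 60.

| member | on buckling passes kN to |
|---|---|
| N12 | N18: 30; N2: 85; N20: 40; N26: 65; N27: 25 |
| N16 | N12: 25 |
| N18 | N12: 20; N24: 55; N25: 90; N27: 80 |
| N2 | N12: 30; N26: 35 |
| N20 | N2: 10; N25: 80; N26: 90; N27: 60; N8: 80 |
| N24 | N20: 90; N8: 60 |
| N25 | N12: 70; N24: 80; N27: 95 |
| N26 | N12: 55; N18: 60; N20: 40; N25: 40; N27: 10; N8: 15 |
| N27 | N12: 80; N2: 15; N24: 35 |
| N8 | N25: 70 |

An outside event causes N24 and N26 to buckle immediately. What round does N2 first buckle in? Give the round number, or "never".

Round 1 — N24, N26 buckle (initial).
  N12: +55 → 55 < 70
  N18: +60 → 60 < 110
  N20: +90+40 → 130 ≥ 40
  N25: +40 → 40 < 60
  N27: +10 → 10 < 70
  N8: +60+15 → 75 ≥ 60
Round 2 — N20, N8 buckle.
  N2: +10 → 10 < 70
  N25: +80+70 → 190 ≥ 60
  N27: +60 → 70 ≥ 70
Round 3 — N25, N27 buckle.
  N12: +70+80 → 205 ≥ 70
  N2: +15 → 25 < 70
Round 4 — N12 buckles.
  N18: +30 → 90 < 110
  N2: +85 → 110 ≥ 70
Round 5 — N2 buckles.
No further bucklings.

5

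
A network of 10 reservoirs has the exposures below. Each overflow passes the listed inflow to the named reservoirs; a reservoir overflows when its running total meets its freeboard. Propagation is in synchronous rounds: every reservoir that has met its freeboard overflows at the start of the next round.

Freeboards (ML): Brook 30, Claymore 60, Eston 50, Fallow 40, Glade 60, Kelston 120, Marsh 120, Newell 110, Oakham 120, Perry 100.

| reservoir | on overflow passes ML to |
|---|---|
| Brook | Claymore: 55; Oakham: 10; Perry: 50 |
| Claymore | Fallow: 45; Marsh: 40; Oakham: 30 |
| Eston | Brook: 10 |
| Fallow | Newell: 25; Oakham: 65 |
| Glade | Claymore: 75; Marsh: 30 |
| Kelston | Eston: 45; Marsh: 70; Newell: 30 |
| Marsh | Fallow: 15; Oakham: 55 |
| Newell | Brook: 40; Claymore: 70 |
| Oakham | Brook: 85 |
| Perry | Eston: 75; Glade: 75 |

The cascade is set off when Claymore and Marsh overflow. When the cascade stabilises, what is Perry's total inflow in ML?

50

Round 1 — Claymore, Marsh overflow (initial).
  Fallow: +45+15 → 60 ≥ 40
  Oakham: +30+55 → 85 < 120
Round 2 — Fallow overflows.
  Newell: +25 → 25 < 110
  Oakham: +65 → 150 ≥ 120
Round 3 — Oakham overflows.
  Brook: +85 → 85 ≥ 30
Round 4 — Brook overflows.
  Perry: +50 → 50 < 100
No further overflows.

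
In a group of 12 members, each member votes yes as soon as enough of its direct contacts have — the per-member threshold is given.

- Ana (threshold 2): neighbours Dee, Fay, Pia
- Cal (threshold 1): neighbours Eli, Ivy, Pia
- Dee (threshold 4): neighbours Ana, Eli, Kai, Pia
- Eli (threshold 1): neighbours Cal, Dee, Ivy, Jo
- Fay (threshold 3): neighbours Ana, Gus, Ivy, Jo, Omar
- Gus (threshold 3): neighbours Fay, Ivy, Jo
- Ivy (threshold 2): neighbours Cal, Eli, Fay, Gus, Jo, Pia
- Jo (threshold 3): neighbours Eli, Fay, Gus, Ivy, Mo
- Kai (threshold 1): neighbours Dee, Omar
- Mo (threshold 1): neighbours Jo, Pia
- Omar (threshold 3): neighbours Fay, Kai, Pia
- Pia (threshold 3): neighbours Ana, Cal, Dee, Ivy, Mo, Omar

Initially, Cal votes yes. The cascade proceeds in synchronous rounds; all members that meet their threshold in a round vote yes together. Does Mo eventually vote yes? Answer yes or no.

Round 1 — Cal votes yes (initial).
Round 2 — checking thresholds:
  Eli: 1 of 4 neighbours ≥ 1, votes yes.
  Ivy: 1 of 6 neighbours < 2, below threshold.
  Pia: 1 of 6 neighbours < 3, below threshold.
Round 3 — checking thresholds:
  Dee: 1 of 4 neighbours < 4, below threshold.
  Ivy: 2 of 6 neighbours ≥ 2, votes yes.
  Jo: 1 of 5 neighbours < 3, below threshold.
  Pia: 1 of 6 neighbours < 3, below threshold.
Round 4 — no new yes votes; cascade stops.

no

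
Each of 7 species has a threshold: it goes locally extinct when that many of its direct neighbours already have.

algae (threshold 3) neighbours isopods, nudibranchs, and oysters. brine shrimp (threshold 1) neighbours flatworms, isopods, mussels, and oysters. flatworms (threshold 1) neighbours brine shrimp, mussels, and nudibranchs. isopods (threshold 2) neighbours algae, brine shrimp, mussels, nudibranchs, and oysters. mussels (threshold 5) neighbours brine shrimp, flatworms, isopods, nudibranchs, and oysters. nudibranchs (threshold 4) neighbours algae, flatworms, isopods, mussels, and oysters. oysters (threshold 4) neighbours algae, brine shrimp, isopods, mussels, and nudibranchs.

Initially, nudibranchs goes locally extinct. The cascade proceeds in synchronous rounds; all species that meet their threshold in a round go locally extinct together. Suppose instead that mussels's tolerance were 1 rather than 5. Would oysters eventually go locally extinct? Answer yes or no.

With mussels's tolerance at 1:
Round 1 — nudibranchs goes locally extinct (initial).
Round 2 — checking thresholds:
  algae: 1 of 3 neighbours < 3, below threshold.
  flatworms: 1 of 3 neighbours ≥ 1, goes locally extinct.
  isopods: 1 of 5 neighbours < 2, below threshold.
  mussels: 1 of 5 neighbours ≥ 1, goes locally extinct.
  oysters: 1 of 5 neighbours < 4, below threshold.
Round 3 — checking thresholds:
  algae: 1 of 3 neighbours < 3, below threshold.
  brine shrimp: 2 of 4 neighbours ≥ 1, goes locally extinct.
  isopods: 2 of 5 neighbours ≥ 2, goes locally extinct.
  oysters: 2 of 5 neighbours < 4, below threshold.
Round 4 — checking thresholds:
  algae: 2 of 3 neighbours < 3, below threshold.
  oysters: 4 of 5 neighbours ≥ 4, goes locally extinct.
Round 5 — checking thresholds:
  algae: 3 of 3 neighbours ≥ 3, goes locally extinct.
Round 6 — no new extinctions; cascade stops.

yes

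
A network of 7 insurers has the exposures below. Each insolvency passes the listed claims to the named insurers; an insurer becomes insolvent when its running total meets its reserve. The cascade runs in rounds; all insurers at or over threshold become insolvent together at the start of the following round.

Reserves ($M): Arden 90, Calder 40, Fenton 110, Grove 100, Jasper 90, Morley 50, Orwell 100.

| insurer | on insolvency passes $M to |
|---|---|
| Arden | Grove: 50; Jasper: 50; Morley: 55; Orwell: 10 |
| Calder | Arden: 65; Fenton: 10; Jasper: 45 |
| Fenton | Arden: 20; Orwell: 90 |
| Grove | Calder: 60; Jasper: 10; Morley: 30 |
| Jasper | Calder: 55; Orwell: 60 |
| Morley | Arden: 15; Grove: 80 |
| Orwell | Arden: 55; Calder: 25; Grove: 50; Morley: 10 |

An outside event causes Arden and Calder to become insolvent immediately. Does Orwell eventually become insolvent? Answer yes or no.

Round 1 — Arden, Calder become insolvent (initial).
  Fenton: +10 → 10 < 110
  Grove: +50 → 50 < 100
  Jasper: +50+45 → 95 ≥ 90
  Morley: +55 → 55 ≥ 50
  Orwell: +10 → 10 < 100
Round 2 — Jasper, Morley become insolvent.
  Grove: +80 → 130 ≥ 100
  Orwell: +60 → 70 < 100
Round 3 — Grove becomes insolvent.
No further insolvencies.

no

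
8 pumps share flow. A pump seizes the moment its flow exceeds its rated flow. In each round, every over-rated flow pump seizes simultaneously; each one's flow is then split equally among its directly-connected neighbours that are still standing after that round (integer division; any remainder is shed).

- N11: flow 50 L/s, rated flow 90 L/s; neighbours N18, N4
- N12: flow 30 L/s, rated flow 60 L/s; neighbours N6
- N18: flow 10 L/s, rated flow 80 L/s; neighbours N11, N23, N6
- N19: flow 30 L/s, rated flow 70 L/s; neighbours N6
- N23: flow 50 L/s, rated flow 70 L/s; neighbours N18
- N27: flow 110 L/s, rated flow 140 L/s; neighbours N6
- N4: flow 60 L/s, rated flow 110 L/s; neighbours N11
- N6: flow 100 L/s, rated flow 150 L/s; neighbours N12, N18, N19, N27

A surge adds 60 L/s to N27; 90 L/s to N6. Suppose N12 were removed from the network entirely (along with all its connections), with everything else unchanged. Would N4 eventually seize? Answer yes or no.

yes

With N12 removed:
Round 1 — N27 at 170 > 140; N6 at 190 > 150. N27, N6 seize.
  N27 sheds 170 L/s: no online neighbours, lost.
  N6 sheds 190 L/s to N18, N19: 95 each.
    N18: 10+95 = 105 > 80
    N19: 30+95 = 125 > 70
Round 2 — N18, N19 seize.
  N18 sheds 105 L/s to N11, N23: 52 each (1 lost).
    N11: 50+52 = 102 > 90
    N23: 50+52 = 102 > 70
  N19 sheds 125 L/s: no online neighbours, lost.
Round 3 — N11, N23 seize.
  N11 sheds 102 L/s to N4: 102 each.
    N4: 60+102 = 162 > 110
  N23 sheds 102 L/s: no online neighbours, lost.
Round 4 — N4 seizes.
  N4 sheds 162 L/s: no online neighbours, lost.
No further seizures.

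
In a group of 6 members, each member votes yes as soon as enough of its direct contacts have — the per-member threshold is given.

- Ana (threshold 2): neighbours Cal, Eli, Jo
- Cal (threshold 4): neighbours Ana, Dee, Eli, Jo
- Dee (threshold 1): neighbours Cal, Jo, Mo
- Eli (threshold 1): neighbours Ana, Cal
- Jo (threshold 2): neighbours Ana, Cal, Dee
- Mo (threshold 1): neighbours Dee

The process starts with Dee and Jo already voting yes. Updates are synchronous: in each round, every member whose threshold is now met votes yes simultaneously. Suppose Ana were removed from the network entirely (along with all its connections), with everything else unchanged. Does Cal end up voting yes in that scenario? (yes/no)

no

With Ana removed:
Round 1 — Dee, Jo vote yes (initial).
Round 2 — checking thresholds:
  Cal: 2 of 3 neighbours < 4, not yet.
  Mo: 1 of 1 neighbours ≥ 1, votes yes.
Round 3 — no new yes votes; cascade stops.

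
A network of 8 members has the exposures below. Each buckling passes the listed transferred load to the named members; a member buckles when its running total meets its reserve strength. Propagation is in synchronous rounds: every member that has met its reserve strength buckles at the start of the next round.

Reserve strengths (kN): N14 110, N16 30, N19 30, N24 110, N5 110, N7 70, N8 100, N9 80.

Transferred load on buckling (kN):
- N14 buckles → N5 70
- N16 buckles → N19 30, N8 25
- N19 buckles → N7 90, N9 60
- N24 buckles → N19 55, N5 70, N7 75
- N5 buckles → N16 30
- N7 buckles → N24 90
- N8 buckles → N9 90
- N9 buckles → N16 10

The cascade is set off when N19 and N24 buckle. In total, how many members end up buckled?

Round 1 — N19, N24 buckle (initial).
  N5: +70 → 70 < 110
  N7: +90+75 → 165 ≥ 70
  N9: +60 → 60 < 80
Round 2 — N7 buckles.
No further bucklings.

3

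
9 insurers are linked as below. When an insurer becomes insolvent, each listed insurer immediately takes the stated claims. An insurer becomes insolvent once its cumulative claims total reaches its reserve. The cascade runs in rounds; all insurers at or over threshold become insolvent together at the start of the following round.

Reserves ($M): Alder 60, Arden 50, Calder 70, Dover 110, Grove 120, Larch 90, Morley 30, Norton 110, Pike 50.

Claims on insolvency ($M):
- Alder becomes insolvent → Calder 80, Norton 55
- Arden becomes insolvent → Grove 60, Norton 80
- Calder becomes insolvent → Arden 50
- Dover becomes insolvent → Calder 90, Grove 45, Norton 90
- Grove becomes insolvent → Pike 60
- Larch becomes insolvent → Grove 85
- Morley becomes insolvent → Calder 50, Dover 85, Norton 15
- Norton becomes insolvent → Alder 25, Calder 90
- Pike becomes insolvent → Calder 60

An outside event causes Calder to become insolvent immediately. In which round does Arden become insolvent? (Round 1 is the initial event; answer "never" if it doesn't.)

Round 1 — Calder becomes insolvent (initial).
  Arden: +50 → 50 ≥ 50
Round 2 — Arden becomes insolvent.
  Grove: +60 → 60 < 120
  Norton: +80 → 80 < 110
No further insolvencies.

2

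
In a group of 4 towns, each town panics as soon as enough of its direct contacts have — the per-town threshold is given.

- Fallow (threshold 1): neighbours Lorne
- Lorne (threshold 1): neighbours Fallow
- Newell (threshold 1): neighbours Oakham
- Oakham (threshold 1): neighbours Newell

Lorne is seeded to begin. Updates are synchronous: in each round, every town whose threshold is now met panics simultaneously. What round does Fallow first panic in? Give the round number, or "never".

2

Round 1 — Lorne panics (initial).
Round 2 — checking thresholds:
  Fallow: 1 of 1 neighbours ≥ 1, panics.
Round 3 — no new panics; cascade stops.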